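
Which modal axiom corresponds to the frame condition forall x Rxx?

□q → q

A defining formula is □q → q (the T axiom).
Suppose □q→q is valid. At any x set V(q)={w : Rxw}. Then □q holds at x, so q holds at x, i.e. Rxx.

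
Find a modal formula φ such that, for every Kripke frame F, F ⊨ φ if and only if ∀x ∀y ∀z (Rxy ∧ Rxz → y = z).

◇ψ → □ψ

The condition is partial functionality. The CD schema ◇ψ → □ψ defines it.
Suppose ◇ψ→□ψ is valid. Take Rxy, Rxz and set V(ψ)={y}. Then ◇ψ at x, so □ψ at x, so ψ at z, i.e. z=y.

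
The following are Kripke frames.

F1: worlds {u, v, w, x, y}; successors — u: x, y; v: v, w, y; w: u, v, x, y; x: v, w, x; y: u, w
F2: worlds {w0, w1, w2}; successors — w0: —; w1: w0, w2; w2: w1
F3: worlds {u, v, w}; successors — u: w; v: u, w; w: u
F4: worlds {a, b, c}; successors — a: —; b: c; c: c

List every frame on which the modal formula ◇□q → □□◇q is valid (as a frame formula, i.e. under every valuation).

F4

The schema corresponds to a generalized confluence (Geach) condition: ∀x ∀y ∀z ((xRy ∧ xR²z) → ∃w (yRw ∧ zRw)).
F1: fails — uRy, uR²u but no t with yRt and uRt.
F2: fails — w1Rw0, w1R²w1 but no w with w0Rw and w1Rw.
F3: fails — uRw, uR²u but no t with wRt and uRt.
F4: condition met.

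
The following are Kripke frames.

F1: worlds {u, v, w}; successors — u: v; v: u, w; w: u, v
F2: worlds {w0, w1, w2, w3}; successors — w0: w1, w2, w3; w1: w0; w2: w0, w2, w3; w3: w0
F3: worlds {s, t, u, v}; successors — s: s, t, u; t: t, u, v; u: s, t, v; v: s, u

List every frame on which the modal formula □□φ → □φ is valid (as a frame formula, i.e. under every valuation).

The schema corresponds to density: ∀x ∀y (Rxy → ∃z (Rxz ∧ Rzy)).
F1: fails — Ruv but no z with Ruz and Rzv.
F2: fails — Rw1w0 but no z with Rw1z and Rzw0.
F3: condition met.

F3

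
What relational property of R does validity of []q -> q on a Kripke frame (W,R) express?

Suppose □q→q is valid. At any x set V(q)={w : Rxw}. Then □q holds at x, so q holds at x, i.e. Rxx.
Conversely, on a frame with reflexivity the schema holds at every world under every valuation.
Frame condition: forall x Rxx.

reflexivity: forall x Rxx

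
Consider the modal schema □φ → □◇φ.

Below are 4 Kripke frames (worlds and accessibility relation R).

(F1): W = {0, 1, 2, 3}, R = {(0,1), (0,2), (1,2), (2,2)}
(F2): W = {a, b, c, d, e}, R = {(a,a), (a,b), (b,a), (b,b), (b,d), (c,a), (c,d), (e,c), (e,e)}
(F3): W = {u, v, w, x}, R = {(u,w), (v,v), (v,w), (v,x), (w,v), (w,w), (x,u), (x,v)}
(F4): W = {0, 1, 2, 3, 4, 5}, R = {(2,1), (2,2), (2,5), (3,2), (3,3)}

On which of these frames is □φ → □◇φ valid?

(F1)

The schema corresponds to a generalized confluence (Geach) condition: ∀x ∀z (xRz → ∃w (xRw ∧ zRw)).
(F1): satisfies the condition.
(F2): fails — bRd but no w with bRw and dRw.
(F3): fails — xRu but no t with xRt and uRt.
(F4): fails — 2R1 but no w with 2Rw and 1Rw.
Valid on: (F1).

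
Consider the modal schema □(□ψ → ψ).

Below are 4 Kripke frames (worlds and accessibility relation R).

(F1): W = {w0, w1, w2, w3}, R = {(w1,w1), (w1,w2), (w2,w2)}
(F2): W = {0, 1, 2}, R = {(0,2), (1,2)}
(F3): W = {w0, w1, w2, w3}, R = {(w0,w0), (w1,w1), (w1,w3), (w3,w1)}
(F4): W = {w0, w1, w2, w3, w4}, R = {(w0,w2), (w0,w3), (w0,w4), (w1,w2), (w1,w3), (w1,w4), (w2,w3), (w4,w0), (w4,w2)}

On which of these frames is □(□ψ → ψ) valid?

(F1)

This is the axiom for shift-reflexivity; its first-order frame correspondent is ∀x ∀y (Rxy → Ryy).
(F1): condition met.
(F2): fails — R12 but not R22.
(F3): fails — Rw1w3 but not Rw3w3.
(F4): fails — Rw1w2 but not Rw2w2.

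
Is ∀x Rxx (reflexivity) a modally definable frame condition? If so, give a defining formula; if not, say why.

Definable; □r → r defines it

The condition is reflexivity. A defining modal formula is □r → r.
Suppose □r→r is valid. At any x set V(r)={w : Rxw}. Then □r holds at x, so r holds at x, i.e. Rxx.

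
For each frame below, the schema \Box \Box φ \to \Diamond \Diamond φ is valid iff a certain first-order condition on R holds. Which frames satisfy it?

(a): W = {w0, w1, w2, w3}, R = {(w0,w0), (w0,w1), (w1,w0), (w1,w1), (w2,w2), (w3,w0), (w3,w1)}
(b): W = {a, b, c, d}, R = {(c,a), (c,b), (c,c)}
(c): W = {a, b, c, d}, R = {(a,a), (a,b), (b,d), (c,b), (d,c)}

Frame correspondent (Sahlqvist): \forall x \exists w (x R^2 w \wedge x R^2 w) — i.e. a generalized confluence (Geach) condition.
(a): satisfies the condition.
(b): fails — at a but no w with aR²w and aR²w.
(c): satisfies the condition.
Valid on: (a), (c).

(a), (c)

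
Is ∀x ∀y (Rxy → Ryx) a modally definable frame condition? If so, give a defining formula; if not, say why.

This is a Sahlqvist condition; the B axiom r → □◇r defines it.
Suppose r→□◇r is valid. Take Rxy and set V(r)={x}. Then r at x, so □◇r at x, so ◇r at y, so some z with Ryz has r; z=x, i.e. Ryx.

Yes, by r → □◇r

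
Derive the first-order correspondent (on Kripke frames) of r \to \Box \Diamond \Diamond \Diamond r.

\forall x \forall z (xRz \to \exists w (x = w \wedge z R^3 w))

This is a Sahlqvist (Geach-type) schema ◇^0□^0r → □^1◇^3r.
Minimal-valuation argument: fix x; take any y with xR^0y and any z with xR^1z. Set V(r) to the set of worlds R-reachable from y in exactly 0 steps. Then □^0r holds at y, so the antecedent holds at x; validity forces ◇^3r at z, giving a w with zR^3w and yR^0w.
First-order correspondent: \forall x \forall z (xRz \to \exists w (x = w \wedge z R^3 w)).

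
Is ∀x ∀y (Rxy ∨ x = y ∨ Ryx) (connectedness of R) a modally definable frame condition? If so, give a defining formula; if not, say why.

Not modally definable

Any modally definable frame class is closed under disjoint unions.
Take 4 disjoint single-world reflexive frames: each is trivially connected, but their disjoint union has 4 worlds with no edge between distinct components, so it is not connected.
So no modal formula (or set of formulas) defines exactly the connected frames.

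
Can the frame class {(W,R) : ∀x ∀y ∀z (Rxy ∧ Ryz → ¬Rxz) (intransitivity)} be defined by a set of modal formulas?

Any modally definable frame class is closed under surjective bounded morphisms.
The 5-cycle (worlds a,b,c,d,e with a→b→c→d→e→a) is intransitive. Mapping every world to a single reflexive point • is a surjective bounded morphism; the reflexive point is not intransitive (R••∧R•• but R••).
Hence intransitivity is not modally definable.

Not definable by any modal formula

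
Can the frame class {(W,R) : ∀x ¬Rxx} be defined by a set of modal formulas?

Not definable by any modal formula

Any modally definable frame class is closed under surjective bounded morphisms.
The 3-cycle (worlds 0,1,2 with 0→1→2→0) is irreflexive, and the map sending every world to a single reflexive point • is a surjective bounded morphism (forth: every edge maps to (•,•); back: every world has a successor). So any modal formula valid on the 3-cycle is also valid on the reflexive point, which is not irreflexive.
So no modal formula (or set of formulas) defines exactly the irreflexive frames.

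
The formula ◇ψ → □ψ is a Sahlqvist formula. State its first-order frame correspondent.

Partial functionality

Suppose ◇ψ→□ψ is valid. Take Rxy, Rxz and set V(ψ)={y}. Then ◇ψ at x, so □ψ at x, so ψ at z, i.e. z=y.
Conversely, on a frame with partial functionality the schema holds at every world under every valuation.
So the correspondent is partial functionality.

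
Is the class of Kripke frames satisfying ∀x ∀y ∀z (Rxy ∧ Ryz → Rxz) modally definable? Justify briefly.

Yes: it is transitivity, defined by the 4 schema □r → □□r.
Suppose □r→□□r is valid. Take Rxy, Ryz and set V(r)={w : Rxw}. Then □r at x, so □□r at x, so □r at y, so r at z, i.e. Rxz.

Yes, by □r → □□r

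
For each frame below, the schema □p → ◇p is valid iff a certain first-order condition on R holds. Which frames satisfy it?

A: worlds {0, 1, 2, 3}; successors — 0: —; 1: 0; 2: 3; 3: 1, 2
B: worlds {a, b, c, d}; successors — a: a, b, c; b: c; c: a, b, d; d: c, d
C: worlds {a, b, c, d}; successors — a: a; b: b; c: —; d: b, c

This is the axiom for seriality; its first-order frame correspondent is ∀x ∃y Rxy.
A: fails — world 0 has no successor.
B: ✓.
C: fails — world c has no successor.

B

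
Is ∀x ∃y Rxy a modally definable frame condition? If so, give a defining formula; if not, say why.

Yes — defined by □r → ◇r

This is a Sahlqvist condition; the D axiom □r → ◇r defines it.
Suppose □r→◇r is valid. At any x set V(r)=W. Then □r at x, so ◇r at x, so x has a successor.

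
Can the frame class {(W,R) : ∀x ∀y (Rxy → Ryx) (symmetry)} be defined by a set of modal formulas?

The condition is symmetry. A defining modal formula is p → □◇p.
Suppose p→□◇p is valid. Take Rxy and set V(p)={x}. Then p at x, so □◇p at x, so ◇p at y, so some z with Ryz has p; z=x, i.e. Ryx.

Yes — defined by p → □◇p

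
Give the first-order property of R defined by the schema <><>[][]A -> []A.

forall x forall y forall z ((x R^2 y & xRz) -> exists w (y R^2 w & z = w))

This is a Sahlqvist (Geach-type) schema ◇^2□^2A → □^1◇^0A.
Minimal-valuation argument: fix x; take any y with xR^2y and any z with xR^1z. Set V(A) to the set of worlds R-reachable from y in exactly 2 steps. Then □^2A holds at y, so the antecedent holds at x; validity forces ◇^0A at z, giving a w with zR^0w and yR^2w.
First-order correspondent: forall x forall y forall z ((x R^2 y & xRz) -> exists w (y R^2 w & z = w)).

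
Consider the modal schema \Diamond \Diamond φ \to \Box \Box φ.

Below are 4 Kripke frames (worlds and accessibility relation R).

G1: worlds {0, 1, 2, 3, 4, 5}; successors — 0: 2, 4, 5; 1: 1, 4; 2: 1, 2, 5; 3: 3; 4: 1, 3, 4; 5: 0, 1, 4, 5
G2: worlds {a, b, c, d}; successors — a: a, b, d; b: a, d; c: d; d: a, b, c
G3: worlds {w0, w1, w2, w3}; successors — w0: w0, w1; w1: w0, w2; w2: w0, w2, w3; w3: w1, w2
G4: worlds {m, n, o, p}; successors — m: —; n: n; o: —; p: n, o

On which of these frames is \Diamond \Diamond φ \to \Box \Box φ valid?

G4

The schema corresponds to a generalized confluence (Geach) condition: \forall x \forall y \forall z ((x R^2 y \wedge x R^2 z) \to \exists w (y = w \wedge z = w)).
G1: fails — 0R²0, 0R²1 but 0 ≠ 1.
G2: fails — aR²a, aR²b but a ≠ b.
G3: fails — w0R²w0, w0R²w1 but w0 ≠ w1.
G4: ✓.
Valid on: G4.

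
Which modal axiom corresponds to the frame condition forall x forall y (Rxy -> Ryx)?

p → □◇p

A defining formula is p → □◇p (the B axiom).
Suppose p→□◇p is valid. Take Rxy and set V(p)={x}. Then p at x, so □◇p at x, so ◇p at y, so some z with Ryz has p; z=x, i.e. Ryx.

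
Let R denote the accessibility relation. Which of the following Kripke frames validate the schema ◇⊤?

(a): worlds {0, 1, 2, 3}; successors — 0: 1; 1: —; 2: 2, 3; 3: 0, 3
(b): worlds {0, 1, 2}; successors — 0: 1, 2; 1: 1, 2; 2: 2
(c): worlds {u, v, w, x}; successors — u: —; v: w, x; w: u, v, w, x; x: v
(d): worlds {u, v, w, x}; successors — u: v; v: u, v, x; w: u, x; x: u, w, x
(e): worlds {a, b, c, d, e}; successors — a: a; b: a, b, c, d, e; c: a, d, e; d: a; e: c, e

The schema corresponds to seriality: ∀x ∃y Rxy.
(a): fails — world 1 has no successor.
(b): ✓.
(c): fails — world u has no successor.
(d): ✓.
(e): ✓.

(b), (d), (e)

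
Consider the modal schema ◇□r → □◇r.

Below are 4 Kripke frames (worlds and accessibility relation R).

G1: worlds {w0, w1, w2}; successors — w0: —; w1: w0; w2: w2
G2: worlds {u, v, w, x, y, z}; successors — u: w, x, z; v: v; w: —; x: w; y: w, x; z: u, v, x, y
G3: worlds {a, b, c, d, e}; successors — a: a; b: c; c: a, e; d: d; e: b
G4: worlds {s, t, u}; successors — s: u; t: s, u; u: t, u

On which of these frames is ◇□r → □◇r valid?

The schema corresponds to convergence: ∀x ∀y ∀z (Rxy ∧ Rxz → ∃w (Ryw ∧ Rzw)).
G1: fails — Rw1w0 and Rw1w0 but w0 and w0 have no common successor.
G2: fails — Ruz and Ruw but z and w have no common successor.
G3: fails — Rce and Rca but e and a have no common successor.
G4: condition met.

G4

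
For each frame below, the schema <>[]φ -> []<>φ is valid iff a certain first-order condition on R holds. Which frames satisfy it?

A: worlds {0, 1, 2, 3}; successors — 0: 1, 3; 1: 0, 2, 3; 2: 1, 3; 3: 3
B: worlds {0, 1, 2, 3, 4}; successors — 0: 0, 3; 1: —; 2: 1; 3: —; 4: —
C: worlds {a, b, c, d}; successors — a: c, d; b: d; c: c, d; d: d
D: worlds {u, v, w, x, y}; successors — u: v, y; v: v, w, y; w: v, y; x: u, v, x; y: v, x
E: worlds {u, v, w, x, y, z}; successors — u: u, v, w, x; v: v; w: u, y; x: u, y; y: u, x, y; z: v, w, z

A, C, D

Frame correspondent (Sahlqvist): forall x forall y forall z (Rxy & Rxz -> exists w (Ryw & Rzw)) — i.e. convergence.
A: ✓.
B: fails — R00 and R03 but 0 and 3 have no common successor.
C: ✓.
D: ✓.
E: fails — Ruv and Ruw but v and w have no common successor.
Valid on: A, C, D.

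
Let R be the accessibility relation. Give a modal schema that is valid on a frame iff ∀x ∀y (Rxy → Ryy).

A defining formula is □(□r → r) (the T□ axiom).
Suppose □(□r→r) is valid. Take Rxy and set V(r)={w : Ryw}. Then at y, □r holds; since □(□r→r) at x, □r→r at y, so r at y, i.e. Ryy.

□(□r → r)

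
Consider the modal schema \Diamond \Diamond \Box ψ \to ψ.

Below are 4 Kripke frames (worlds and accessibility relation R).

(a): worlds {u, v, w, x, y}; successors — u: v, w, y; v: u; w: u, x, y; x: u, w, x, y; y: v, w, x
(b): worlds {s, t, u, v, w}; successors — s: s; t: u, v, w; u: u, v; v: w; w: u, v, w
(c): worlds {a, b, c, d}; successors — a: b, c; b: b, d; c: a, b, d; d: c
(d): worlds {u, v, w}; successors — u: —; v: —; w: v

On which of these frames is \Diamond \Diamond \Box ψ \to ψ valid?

The schema corresponds to a generalized confluence (Geach) condition: \forall x \forall y (x R^2 y \to \exists w (yRw \wedge x = w)).
(a): fails — uR²u but no t with uRt and u=t.
(b): fails — tR²u but no w* with uRw* and t=w*.
(c): fails — aR²a but no w with aRw and a=w.
(d): holds.
Valid on: (d).

(d)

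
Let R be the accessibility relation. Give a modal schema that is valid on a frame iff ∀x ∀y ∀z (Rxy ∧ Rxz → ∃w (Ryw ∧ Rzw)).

A defining formula is ◇□q → □◇q (the .2 axiom).
Suppose ◇□q→□◇q is valid. Take Rxy, Rxz and set V(q)={w : Ryw}. Then □q at y so ◇□q at x, so □◇q at x, so ◇q at z, giving w with Rzw and Ryw.

◇□q → □◇q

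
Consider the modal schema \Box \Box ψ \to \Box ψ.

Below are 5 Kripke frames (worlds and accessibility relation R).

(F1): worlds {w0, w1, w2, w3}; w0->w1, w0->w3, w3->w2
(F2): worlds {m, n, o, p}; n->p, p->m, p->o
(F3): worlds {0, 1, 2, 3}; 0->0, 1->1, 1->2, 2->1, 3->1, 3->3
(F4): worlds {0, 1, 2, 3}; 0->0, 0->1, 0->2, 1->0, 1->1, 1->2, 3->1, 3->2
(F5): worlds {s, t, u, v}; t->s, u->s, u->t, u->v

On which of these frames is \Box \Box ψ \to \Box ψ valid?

(F3), (F4)

The schema corresponds to density: \forall x \forall y (Rxy \to \exists z (Rxz \wedge Rzy)).
(F1): fails — Rw0w1 but no z with Rw0z and Rzw1.
(F2): fails — Rnp but no z with Rnz and Rzp.
(F3): holds.
(F4): holds.
(F5): fails — Ruv but no z with Ruz and Rzv.
Valid on: (F3), (F4).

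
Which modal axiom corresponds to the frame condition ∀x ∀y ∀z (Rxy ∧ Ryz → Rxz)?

□q → □□q

This is transitivity; the standard corresponding axiom is 4: □q → □□q.
Suppose □q→□□q is valid. Take Rxy, Ryz and set V(q)={w : Rxw}. Then □q at x, so □□q at x, so □q at y, so q at z, i.e. Rxz.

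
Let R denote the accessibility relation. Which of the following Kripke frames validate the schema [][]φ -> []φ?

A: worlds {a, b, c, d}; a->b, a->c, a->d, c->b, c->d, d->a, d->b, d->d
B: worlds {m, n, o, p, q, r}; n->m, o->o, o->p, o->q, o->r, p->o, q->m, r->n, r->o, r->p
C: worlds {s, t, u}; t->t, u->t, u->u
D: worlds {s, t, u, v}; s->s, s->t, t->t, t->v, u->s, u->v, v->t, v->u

Frame correspondent (Sahlqvist): forall x forall y (Rxy -> exists z (Rxz & Rzy)) — i.e. density.
A: fails — Rac but no z with Raz and Rzc.
B: fails — Rrn but no z with Rrz and Rzn.
C: satisfies the condition.
D: fails — Ruv but no z with Ruz and Rzv.
Valid on: C.

C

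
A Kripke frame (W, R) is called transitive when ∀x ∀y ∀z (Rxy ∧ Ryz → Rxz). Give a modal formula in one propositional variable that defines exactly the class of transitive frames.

□ψ → □□ψ

A defining formula is □ψ → □□ψ (the 4 axiom).
Suppose □ψ→□□ψ is valid. Take Rxy, Ryz and set V(ψ)={w : Rxw}. Then □ψ at x, so □□ψ at x, so □ψ at y, so ψ at z, i.e. Rxz.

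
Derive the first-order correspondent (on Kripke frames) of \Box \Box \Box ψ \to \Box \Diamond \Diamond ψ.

This is a Sahlqvist (Geach-type) schema ◇^0□^3ψ → □^1◇^2ψ.
First-order correspondent: \forall x \forall z (xRz \to \exists w (x R^3 w \wedge z R^2 w)).

\forall x \forall z (xRz \to \exists w (x R^3 w \wedge z R^2 w))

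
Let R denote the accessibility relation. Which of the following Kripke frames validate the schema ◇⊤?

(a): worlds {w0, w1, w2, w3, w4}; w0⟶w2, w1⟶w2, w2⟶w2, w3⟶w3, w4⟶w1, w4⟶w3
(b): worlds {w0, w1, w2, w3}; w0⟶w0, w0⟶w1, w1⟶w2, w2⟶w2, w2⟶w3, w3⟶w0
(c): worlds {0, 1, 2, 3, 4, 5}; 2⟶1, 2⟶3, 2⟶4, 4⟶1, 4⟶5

Frame correspondent (Sahlqvist): ∀x ∃y Rxy — i.e. seriality.
(a): ✓.
(b): ✓.
(c): fails — world 0 has no successor.
Valid on: (a), (b).

(a), (b)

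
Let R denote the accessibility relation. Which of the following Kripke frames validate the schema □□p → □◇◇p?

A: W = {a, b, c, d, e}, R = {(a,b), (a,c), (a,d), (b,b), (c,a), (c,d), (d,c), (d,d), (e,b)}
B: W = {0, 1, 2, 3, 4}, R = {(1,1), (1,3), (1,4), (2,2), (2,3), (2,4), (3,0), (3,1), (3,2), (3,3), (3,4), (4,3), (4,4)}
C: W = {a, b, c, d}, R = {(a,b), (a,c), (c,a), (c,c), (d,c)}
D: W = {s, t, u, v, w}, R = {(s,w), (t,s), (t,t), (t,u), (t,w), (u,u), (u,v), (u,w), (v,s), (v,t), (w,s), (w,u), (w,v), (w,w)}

The schema corresponds to a generalized confluence (Geach) condition: ∀x ∀z (xRz → ∃w (xR²w ∧ zR²w)).
A: holds.
B: fails — 3R0 but no w with 3R²w and 0R²w.
C: fails — aRb but no w with aR²w and bR²w.
D: holds.

A, D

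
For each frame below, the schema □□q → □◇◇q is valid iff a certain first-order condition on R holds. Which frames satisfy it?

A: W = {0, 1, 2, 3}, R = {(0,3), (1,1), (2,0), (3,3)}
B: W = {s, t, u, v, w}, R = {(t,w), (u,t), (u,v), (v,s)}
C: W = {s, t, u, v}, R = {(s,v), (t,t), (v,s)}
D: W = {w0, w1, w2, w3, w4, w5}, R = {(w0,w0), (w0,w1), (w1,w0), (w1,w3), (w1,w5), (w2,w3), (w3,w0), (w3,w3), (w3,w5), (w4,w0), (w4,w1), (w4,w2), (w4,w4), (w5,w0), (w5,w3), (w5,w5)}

A, D

The schema corresponds to a generalized confluence (Geach) condition: ∀x ∀z (xRz → ∃w (xR²w ∧ zR²w)).
A: satisfies the condition.
B: fails — tRw but no w* with tR²w* and wR²w*.
C: fails — sRv but no w with sR²w and vR²w.
D: satisfies the condition.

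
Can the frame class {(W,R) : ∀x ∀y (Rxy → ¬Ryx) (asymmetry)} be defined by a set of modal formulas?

Not modally definable

Modal frame validity is preserved under surjective bounded morphisms.
The 5-cycle (worlds s,t,u,v,w with s→t→u→v→w→s) is asymmetric. Mapping every world to a single reflexive point • is a surjective bounded morphism, and the reflexive point is not asymmetric (R•• but asymmetry requires ¬R••).
So the class is not modally definable.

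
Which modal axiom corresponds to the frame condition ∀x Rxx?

□ψ → ψ

A defining formula is □ψ → ψ (the T axiom).
Suppose □ψ→ψ is valid. At any x set V(ψ)={w : Rxw}. Then □ψ holds at x, so ψ holds at x, i.e. Rxx.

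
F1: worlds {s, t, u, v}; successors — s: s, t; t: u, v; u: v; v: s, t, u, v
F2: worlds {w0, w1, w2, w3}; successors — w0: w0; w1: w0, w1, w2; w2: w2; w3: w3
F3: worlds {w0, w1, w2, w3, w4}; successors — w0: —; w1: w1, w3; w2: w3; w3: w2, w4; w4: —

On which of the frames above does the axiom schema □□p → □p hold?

F1, F2

This is the axiom for density; its first-order frame correspondent is ∀x ∀y (Rxy → ∃z (Rxz ∧ Rzy)).
F1: ✓.
F2: ✓.
F3: fails — Rw3w2 but no z with Rw3z and Rzw2.
Valid on: F1, F2.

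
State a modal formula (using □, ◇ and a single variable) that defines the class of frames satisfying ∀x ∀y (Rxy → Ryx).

q → □◇q

A defining formula is q → □◇q (the B axiom).
Suppose q→□◇q is valid. Take Rxy and set V(q)={x}. Then q at x, so □◇q at x, so ◇q at y, so some z with Ryz has q; z=x, i.e. Ryx.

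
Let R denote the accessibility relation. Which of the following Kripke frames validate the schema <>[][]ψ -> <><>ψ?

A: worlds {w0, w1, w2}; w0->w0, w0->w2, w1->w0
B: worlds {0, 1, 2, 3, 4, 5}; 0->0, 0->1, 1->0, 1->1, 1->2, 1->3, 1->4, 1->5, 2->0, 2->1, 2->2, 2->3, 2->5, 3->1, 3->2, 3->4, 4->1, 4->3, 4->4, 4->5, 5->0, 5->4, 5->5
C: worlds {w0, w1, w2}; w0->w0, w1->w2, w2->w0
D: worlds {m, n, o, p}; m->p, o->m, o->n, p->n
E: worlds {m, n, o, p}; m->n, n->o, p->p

This is the axiom for a generalized confluence (Geach) condition; its first-order frame correspondent is forall x forall y (xRy -> exists w (y R^2 w & x R^2 w)).
A: fails — w0Rw2 but no w with w2R²w and w0R²w.
B: holds.
C: holds.
D: fails — mRp but no w with pR²w and mR²w.
E: fails — mRn but no w with nR²w and mR²w.
Valid on: B, C.

B, C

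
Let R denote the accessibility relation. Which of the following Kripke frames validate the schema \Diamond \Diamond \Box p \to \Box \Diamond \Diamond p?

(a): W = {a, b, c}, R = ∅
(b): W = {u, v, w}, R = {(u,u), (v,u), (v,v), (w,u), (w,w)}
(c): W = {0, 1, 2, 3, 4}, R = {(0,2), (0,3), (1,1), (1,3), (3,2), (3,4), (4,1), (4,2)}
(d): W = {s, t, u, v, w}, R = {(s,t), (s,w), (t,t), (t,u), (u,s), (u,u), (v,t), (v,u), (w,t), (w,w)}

This is the axiom for a generalized confluence (Geach) condition; its first-order frame correspondent is \forall x \forall y \forall z ((x R^2 y \wedge xRz) \to \exists w (yRw \wedge z R^2 w)).
(a): condition met.
(b): condition met.
(c): fails — 0R²2, 0R2 but no w with 2Rw and 2R²w.
(d): condition met.
Valid on: (a), (b), (d).

(a), (b), (d)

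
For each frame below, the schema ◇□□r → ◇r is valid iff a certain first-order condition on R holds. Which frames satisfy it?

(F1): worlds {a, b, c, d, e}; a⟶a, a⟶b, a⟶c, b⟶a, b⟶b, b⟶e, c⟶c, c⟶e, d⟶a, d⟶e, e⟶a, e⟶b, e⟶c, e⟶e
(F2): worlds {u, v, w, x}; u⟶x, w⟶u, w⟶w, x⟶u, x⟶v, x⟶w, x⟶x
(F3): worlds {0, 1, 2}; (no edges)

(F1), (F3)

Frame correspondent (Sahlqvist): ∀x ∀y (xRy → ∃w (yR²w ∧ xRw)) — i.e. a generalized confluence (Geach) condition.
(F1): condition met.
(F2): fails — xRv but no t with vR²t and xRt.
(F3): condition met.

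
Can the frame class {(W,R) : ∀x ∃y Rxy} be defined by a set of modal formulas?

The condition is seriality. A defining modal formula is □q → ◇q.
Suppose □q→◇q is valid. At any x set V(q)=W. Then □q at x, so ◇q at x, so x has a successor.

Yes — defined by □q → ◇q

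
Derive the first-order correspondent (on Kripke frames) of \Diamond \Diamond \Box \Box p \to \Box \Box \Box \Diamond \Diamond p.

\forall x \forall y \forall z ((x R^2 y \wedge x R^3 z) \to \exists w (y R^2 w \wedge z R^2 w))

This is a Sahlqvist (Geach-type) schema ◇^2□^2p → □^3◇^2p.
First-order correspondent: \forall x \forall y \forall z ((x R^2 y \wedge x R^3 z) \to \exists w (y R^2 w \wedge z R^2 w)).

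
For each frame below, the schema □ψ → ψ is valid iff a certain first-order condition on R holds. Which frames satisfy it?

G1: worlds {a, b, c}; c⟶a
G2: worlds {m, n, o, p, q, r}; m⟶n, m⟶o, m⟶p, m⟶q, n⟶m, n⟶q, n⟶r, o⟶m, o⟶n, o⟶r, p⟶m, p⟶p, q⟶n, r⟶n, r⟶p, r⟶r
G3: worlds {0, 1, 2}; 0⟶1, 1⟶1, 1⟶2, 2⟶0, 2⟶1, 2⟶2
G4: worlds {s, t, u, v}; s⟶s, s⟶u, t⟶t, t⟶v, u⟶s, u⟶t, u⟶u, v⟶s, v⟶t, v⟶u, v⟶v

G4

The schema corresponds to reflexivity: ∀x Rxx.
G1: fails — world a does not see itself.
G2: fails — world m does not see itself.
G3: fails — world 0 does not see itself.
G4: ✓.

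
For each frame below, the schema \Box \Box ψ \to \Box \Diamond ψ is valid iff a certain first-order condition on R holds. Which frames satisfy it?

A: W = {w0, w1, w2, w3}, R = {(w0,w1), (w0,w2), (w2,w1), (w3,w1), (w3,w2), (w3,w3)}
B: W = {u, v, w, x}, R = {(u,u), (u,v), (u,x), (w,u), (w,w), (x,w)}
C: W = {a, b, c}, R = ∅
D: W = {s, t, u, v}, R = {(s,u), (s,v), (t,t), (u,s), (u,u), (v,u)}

This is the axiom for a generalized confluence (Geach) condition; its first-order frame correspondent is \forall x \forall z (xRz \to \exists w (x R^2 w \wedge zRw)).
A: fails — w0Rw1 but no w with w0R²w and w1Rw.
B: fails — uRv but no t with uR²t and vRt.
C: satisfies the condition.
D: satisfies the condition.
Valid on: C, D.

C, D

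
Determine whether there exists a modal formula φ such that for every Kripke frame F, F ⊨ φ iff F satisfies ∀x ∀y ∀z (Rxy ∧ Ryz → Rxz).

Yes: it is transitivity, defined by the 4 schema □p → □□p.
Suppose □p→□□p is valid. Take Rxy, Ryz and set V(p)={w : Rxw}. Then □p at x, so □□p at x, so □p at y, so p at z, i.e. Rxz.

Yes — defined by □p → □□p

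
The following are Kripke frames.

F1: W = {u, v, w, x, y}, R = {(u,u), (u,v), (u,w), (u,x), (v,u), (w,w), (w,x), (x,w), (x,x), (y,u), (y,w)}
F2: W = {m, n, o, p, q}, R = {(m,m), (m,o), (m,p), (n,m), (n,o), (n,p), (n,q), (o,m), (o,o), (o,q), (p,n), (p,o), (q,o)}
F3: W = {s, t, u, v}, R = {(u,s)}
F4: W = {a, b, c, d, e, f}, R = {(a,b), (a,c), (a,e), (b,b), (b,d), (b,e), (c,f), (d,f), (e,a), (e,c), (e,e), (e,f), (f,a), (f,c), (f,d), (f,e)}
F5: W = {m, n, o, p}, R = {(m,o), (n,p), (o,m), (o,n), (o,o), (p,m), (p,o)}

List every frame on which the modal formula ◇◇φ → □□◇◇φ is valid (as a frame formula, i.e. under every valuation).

F3

Frame correspondent (Sahlqvist): ∀x ∀y ∀z ((xR²y ∧ xR²z) → ∃w (y = w ∧ zR²w)) — i.e. a generalized confluence (Geach) condition.
F1: fails — uR²u, uR²w but no t with u=t and wR²t.
F2: fails — mR²n, mR²o but no w with n=w and oR²w.
F3: condition met.
F4: fails — aR²b, aR²c but no w with b=w and cR²w.
F5: fails — mR²n, mR²n but no w with n=w and nR²w.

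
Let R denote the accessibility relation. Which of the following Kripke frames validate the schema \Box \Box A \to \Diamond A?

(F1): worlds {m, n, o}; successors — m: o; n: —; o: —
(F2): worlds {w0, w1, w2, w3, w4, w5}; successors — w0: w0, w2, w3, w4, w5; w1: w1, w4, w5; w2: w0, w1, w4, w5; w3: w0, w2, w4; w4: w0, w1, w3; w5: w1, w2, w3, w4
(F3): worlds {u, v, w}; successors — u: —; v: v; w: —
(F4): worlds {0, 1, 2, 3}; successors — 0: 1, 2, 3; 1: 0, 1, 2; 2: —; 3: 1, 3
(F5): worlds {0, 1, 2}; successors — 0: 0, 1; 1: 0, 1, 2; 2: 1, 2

This is the axiom for a generalized confluence (Geach) condition; its first-order frame correspondent is \forall x \exists w (x R^2 w \wedge xRw).
(F1): fails — at m but no w with mR²w and mRw.
(F2): ✓.
(F3): fails — at u but no t with uR²t and uRt.
(F4): fails — at 2 but no w with 2R²w and 2Rw.
(F5): ✓.
Valid on: (F2), (F5).

(F2), (F5)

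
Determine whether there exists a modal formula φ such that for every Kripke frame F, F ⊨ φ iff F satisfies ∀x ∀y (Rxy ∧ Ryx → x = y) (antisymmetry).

Any modally definable frame class is closed under surjective bounded morphisms.
The 8-cycle (worlds w0,w1,w2,w3,w4,w5,w6,w7 with w0→w1→w2→w3→w4→w5→w6→w7→w0) is antisymmetric. Sending even-indexed worlds to s and odd-indexed worlds to t is a surjective bounded morphism onto the two-world frame with s↔t, which is not antisymmetric.
So no modal formula (or set of formulas) defines exactly the antisymmetric frames.

No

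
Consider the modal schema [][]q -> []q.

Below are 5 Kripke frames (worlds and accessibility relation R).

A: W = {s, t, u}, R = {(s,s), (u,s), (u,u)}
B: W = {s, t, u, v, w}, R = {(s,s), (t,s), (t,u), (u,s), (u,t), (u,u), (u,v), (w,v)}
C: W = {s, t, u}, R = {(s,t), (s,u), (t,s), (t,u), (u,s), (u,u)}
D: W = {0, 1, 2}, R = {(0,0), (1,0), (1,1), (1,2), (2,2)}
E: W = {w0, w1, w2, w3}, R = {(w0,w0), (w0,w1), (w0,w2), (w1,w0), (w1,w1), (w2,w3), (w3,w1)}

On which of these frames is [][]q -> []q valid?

A, D

This is the axiom for density; its first-order frame correspondent is forall x forall y (Rxy -> exists z (Rxz & Rzy)).
A: ✓.
B: fails — Rwv but no z with Rwz and Rzv.
C: fails — Rst but no z with Rsz and Rzt.
D: ✓.
E: fails — Rw2w3 but no z with Rw2z and Rzw3.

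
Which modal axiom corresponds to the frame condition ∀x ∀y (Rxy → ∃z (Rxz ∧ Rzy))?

This is density; the standard corresponding axiom is C4: □□p → □p.
Suppose □□p→□p is valid. Take Rxy and set V(p)={w : xR²w}. Then □□p at x, so □p at x, so p at y, i.e. ∃z(Rxz∧Rzy).

□□p → □p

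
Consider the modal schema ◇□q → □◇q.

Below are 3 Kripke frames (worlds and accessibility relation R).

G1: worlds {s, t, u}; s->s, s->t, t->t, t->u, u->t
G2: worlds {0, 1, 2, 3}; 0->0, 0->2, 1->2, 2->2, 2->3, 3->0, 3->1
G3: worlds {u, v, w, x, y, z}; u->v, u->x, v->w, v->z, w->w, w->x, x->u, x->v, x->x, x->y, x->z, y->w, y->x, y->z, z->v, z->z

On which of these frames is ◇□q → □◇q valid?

G1

Frame correspondent (Sahlqvist): ∀x ∀y ∀z (Rxy ∧ Rxz → ∃w (Ryw ∧ Rzw)) — i.e. convergence.
G1: condition met.
G2: fails — R23 and R22 but 3 and 2 have no common successor.
G3: fails — Rvz and Rvw but z and w have no common successor.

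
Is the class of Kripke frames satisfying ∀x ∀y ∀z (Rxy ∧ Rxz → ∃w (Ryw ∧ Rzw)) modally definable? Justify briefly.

Yes — defined by ◇□r → □◇r

This is a Sahlqvist condition; the .2 axiom ◇□r → □◇r defines it.
Suppose ◇□r→□◇r is valid. Take Rxy, Rxz and set V(r)={w : Ryw}. Then □r at y so ◇□r at x, so □◇r at x, so ◇r at z, giving w with Rzw and Ryw.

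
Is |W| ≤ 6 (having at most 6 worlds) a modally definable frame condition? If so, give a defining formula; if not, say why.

Modal frame validity is preserved under disjoint unions.
Any modal formula valid on each of 7 disjoint one-world frames is valid on their disjoint union (validity is preserved under disjoint unions). Each one-world frame has |W|=1≤6, but the union has |W|=7.
Hence having at most 6 worlds is not modally definable.

No — not modally definable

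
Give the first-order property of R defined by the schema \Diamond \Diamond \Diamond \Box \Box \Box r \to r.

This is a Sahlqvist (Geach-type) schema ◇^3□^3r → □^0◇^0r.
First-order correspondent: \forall x \forall y (x R^3 y \to \exists w (y R^3 w \wedge x = w)).

\forall x \forall y (x R^3 y \to \exists w (y R^3 w \wedge x = w))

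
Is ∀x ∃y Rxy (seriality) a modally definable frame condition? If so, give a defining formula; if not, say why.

This is a Sahlqvist condition; the D axiom □p → ◇p defines it.

Yes — defined by □p → ◇p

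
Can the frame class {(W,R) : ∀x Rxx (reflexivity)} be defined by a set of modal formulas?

Yes, by □r → r

The condition is reflexivity. A defining modal formula is □r → r.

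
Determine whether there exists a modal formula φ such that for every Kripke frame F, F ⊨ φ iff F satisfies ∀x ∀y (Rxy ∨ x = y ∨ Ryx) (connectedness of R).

Any modally definable frame class is closed under disjoint unions.
Take 4 disjoint single-world reflexive frames: each is trivially connected, but their disjoint union has 4 worlds with no edge between distinct components, so it is not connected.
So no modal formula (or set of formulas) defines exactly the connected frames.

Not modally definable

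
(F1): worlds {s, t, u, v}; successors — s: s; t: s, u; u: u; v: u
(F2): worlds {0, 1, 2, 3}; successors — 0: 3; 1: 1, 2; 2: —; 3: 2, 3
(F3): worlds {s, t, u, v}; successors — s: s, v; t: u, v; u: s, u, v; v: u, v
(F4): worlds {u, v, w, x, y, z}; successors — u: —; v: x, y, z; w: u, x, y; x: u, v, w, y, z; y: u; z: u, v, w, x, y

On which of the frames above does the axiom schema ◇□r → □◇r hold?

This is the axiom for convergence; its first-order frame correspondent is ∀x ∀y ∀z (Rxy ∧ Rxz → ∃w (Ryw ∧ Rzw)).
(F1): fails — Rts and Rtu but s and u have no common successor.
(F2): fails — R12 and R12 but 2 and 2 have no common successor.
(F3): ✓.
(F4): fails — Rwu and Rwu but u and u have no common successor.
Valid on: (F3).

(F3)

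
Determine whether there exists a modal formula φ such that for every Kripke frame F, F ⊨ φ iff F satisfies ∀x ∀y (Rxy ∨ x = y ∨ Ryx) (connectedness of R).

If a class were modally definable it would be closed under disjoint unions (Goldblatt–Thomason).
Take 2 disjoint single-world reflexive frames: each is trivially connected, but their disjoint union has 2 worlds with no edge between distinct components, so it is not connected.
So no modal formula (or set of formulas) defines exactly the connected frames.

No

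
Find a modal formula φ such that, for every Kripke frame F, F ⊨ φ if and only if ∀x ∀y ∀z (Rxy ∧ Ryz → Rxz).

□p → □□p

A defining formula is □p → □□p (the 4 axiom).
Suppose □p→□□p is valid. Take Rxy, Ryz and set V(p)={w : Rxw}. Then □p at x, so □□p at x, so □p at y, so p at z, i.e. Rxz.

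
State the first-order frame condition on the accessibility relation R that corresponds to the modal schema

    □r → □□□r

This is a Sahlqvist (Geach-type) schema ◇^0□^1r → □^3◇^0r.
Minimal-valuation argument: fix x; take any y with xR^0y and any z with xR^3z. Set V(r) to the set of worlds R-reachable from y in exactly 1 step. Then □^1r holds at y, so the antecedent holds at x; validity forces ◇^0r at z, giving a w with zR^0w and yR^1w.
First-order correspondent: ∀x ∀z (xR³z → ∃w (xRw ∧ z = w)).

∀x ∀z (xR³z → ∃w (xRw ∧ z = w))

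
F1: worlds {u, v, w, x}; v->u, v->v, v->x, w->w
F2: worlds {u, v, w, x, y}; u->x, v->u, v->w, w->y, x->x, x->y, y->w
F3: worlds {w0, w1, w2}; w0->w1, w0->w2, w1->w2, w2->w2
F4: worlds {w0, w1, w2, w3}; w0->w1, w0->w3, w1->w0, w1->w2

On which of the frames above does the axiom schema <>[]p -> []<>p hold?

Frame correspondent (Sahlqvist): forall x forall y forall z (Rxy & Rxz -> exists w (Ryw & Rzw)) — i.e. convergence.
F1: fails — Rvu and Rvu but u and u have no common successor.
F2: fails — Rvw and Rvu but w and u have no common successor.
F3: condition met.
F4: fails — Rw0w1 and Rw0w3 but w1 and w3 have no common successor.
Valid on: F3.

F3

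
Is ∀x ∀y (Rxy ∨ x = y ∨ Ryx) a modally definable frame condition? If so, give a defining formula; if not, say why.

No

Any modally definable frame class is closed under disjoint unions.
Take 4 disjoint single-world reflexive frames: each is trivially connected, but their disjoint union has 4 worlds with no edge between distinct components, so it is not connected.
Hence connectedness of R is not modally definable.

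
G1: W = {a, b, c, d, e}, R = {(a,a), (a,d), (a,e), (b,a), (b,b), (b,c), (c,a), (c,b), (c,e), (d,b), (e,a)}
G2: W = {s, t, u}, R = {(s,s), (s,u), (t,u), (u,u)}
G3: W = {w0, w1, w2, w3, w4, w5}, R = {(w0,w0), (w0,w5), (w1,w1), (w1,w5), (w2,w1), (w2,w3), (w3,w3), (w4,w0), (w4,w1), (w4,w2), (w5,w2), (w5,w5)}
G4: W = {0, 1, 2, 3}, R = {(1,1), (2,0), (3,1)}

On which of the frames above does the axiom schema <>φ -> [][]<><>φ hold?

G4

Frame correspondent (Sahlqvist): forall x forall y forall z ((xRy & x R^2 z) -> exists w (y = w & z R^2 w)) — i.e. a generalized confluence (Geach) condition.
G1: fails — aRd, aR²d but no w with d=w and dR²w.
G2: fails — sRs, sR²u but no w with s=w and uR²w.
G3: fails — w0Rw0, w0R²w2 but no w with w0=w and w2R²w.
G4: condition met.
Valid on: G4.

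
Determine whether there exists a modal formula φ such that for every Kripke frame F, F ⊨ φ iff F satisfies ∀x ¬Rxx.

If a class were modally definable it would be closed under surjective bounded morphisms (Goldblatt–Thomason).
The 3-cycle (worlds s,t,u with s→t→u→s) is irreflexive, and the map sending every world to a single reflexive point • is a surjective bounded morphism (forth: every edge maps to (•,•); back: every world has a successor). So any modal formula valid on the 3-cycle is also valid on the reflexive point, which is not irreflexive.
So the class is not modally definable.

No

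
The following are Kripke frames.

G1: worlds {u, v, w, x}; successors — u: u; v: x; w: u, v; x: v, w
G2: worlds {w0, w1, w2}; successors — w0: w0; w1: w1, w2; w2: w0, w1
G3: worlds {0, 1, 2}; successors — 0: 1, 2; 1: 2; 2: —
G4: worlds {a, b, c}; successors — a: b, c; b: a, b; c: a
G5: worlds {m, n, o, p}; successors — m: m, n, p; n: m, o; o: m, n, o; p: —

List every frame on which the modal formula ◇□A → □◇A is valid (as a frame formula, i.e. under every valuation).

Frame correspondent (Sahlqvist): ∀x ∀y ∀z (Rxy ∧ Rxz → ∃w (Ryw ∧ Rzw)) — i.e. convergence.
G1: fails — Rwu and Rwv but u and v have no common successor.
G2: fails — Rw2w1 and Rw2w0 but w1 and w0 have no common successor.
G3: fails — R01 and R02 but 1 and 2 have no common successor.
G4: satisfies the condition.
G5: fails — Rmm and Rmp but m and p have no common successor.

G4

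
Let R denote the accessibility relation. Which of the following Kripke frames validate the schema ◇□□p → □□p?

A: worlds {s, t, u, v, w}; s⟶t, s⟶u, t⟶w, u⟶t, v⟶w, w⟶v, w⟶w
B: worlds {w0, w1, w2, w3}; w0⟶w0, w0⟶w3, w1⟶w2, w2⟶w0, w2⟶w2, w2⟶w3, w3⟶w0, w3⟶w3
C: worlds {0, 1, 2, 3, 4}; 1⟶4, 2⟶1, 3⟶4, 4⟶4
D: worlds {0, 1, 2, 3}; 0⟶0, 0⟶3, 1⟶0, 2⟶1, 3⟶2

The schema corresponds to a generalized confluence (Geach) condition: ∀x ∀y ∀z ((xRy ∧ xR²z) → ∃w (yR²w ∧ z = w)).
A: fails — sRt, sR²t but no w* with tR²w* and t=w*.
B: fails — w2Rw0, w2R²w2 but no w with w0R²w and w2=w.
C: condition met.
D: fails — 0R3, 0R²0 but no w with 3R²w and 0=w.
Valid on: C.

C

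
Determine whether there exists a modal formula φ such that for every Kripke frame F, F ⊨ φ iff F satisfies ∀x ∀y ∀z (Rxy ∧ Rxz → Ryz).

Yes, by ◇q → □◇q

The condition is the Euclidean property. A defining modal formula is ◇q → □◇q.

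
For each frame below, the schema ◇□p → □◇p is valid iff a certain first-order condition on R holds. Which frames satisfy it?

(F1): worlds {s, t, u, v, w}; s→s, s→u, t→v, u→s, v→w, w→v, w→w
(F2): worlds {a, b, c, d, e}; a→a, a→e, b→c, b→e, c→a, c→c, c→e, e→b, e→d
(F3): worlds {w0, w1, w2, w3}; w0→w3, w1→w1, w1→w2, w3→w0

The schema corresponds to convergence: ∀x ∀y ∀z (Rxy ∧ Rxz → ∃w (Ryw ∧ Rzw)).
(F1): ✓.
(F2): fails — Rae and Raa but e and a have no common successor.
(F3): fails — Rw1w2 and Rw1w2 but w2 and w2 have no common successor.

(F1)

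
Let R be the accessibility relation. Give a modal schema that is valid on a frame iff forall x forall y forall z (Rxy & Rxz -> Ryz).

◇r → □◇r

A defining formula is ◇r → □◇r (the 5 axiom).
Suppose ◇r→□◇r is valid. Take Rxy, Rxz and set V(r)={y}. Then ◇r at x, so □◇r at x, so ◇r at z, so some w with Rzw has r; w=y, i.e. Rzy. By symmetry of the argument, Ryz.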